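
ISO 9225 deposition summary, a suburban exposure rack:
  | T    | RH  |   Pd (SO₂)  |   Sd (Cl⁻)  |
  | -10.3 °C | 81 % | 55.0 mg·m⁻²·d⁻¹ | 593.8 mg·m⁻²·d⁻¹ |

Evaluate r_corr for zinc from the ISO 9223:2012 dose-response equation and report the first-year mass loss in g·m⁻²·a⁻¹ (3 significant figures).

r_corr = 14.1 g·m⁻²·a⁻¹

zinc: temperature factor f = +0.038·(-20.3) = -0.7714
  sulphur-dioxide contribution → 1.444 μm/a
  chloride contribution → 0.5311 μm/a
  total first-year rate 1.975 μm/a
Convert to mass loss: 1.975 μm/a × 7.14 g/cm³ = 14.1 g·m⁻²·a⁻¹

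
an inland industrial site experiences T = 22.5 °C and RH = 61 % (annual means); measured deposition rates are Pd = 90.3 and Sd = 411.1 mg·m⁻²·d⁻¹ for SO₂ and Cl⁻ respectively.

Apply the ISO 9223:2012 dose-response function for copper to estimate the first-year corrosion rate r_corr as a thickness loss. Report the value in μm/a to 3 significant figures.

r_corr = 1.64 μm/a

copper: temperature factor f = -0.080·(12.5) = -1.0000
  SO₂ term: 0.0053·90.3^0.26·exp(0.059·61-1.0000) = 0.2299
  Cl⁻ term: 0.01025·411.1^0.27·exp(0.036·61+0.049·22.5) = 1.409
  r_corr = 0.2299 + 1.409 = 1.639 μm/a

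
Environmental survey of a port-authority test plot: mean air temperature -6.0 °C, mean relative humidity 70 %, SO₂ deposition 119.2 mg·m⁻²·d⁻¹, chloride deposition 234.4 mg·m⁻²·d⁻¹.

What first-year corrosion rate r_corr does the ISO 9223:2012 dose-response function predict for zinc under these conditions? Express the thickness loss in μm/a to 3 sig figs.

r_corr = 1.85 μm/a

zinc: temperature factor f = +0.038·(-16.0) = -0.6080
  sulphur-dioxide contribution → 1.441 μm/a
  chloride contribution → 0.4127 μm/a
  total first-year rate 1.853 μm/a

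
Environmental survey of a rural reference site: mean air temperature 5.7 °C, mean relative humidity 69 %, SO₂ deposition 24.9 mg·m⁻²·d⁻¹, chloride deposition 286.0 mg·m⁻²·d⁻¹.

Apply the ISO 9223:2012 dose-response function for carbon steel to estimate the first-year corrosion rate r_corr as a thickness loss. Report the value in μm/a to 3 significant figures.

carbon steel: temperature factor f = +0.150·(-4.3) = -0.6450
  SO₂ term: 1.77·24.9^0.52·exp(0.02·69-0.6450) = 19.64
  Sd branch = 0.102·Sd^0.62·e^(0.033·RH+0.04·T) = 41.63 μm/a
  r_corr = 19.64 + 41.63 = 61.28 μm/a

r_corr = 61.3 μm/a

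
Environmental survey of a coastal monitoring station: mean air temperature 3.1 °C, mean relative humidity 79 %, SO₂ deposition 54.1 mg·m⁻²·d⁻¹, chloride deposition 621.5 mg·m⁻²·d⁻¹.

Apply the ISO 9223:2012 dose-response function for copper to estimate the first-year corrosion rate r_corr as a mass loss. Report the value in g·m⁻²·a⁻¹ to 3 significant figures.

r_corr = 16.4 g·m⁻²·a⁻¹

copper: T≤10 °C ⇒ hinge +0.126·(3.1−10) = -0.8694
  sulphur-dioxide contribution → 0.6631 μm/a
  chloride contribution → 1.164 μm/a
  total first-year rate 1.827 μm/a
Convert to mass loss: 1.827 μm/a × 8.96 g/cm³ = 16.37 g·m⁻²·a⁻¹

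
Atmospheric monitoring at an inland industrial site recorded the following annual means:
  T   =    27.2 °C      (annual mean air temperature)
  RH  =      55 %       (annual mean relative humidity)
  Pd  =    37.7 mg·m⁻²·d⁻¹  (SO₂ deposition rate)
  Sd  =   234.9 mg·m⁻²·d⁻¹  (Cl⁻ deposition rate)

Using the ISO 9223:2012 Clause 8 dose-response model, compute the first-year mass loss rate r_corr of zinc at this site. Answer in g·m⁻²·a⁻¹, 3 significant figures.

zinc: temperature factor f = -0.071·(17.2) = -1.2212
  Pd branch = 0.0129·Pd^0.44·e^(0.046·RH+f) = 0.2358 μm/a
  Sd branch = 0.0175·Sd^0.57·e^(0.008·RH+0.085·T) = 6.161 μm/a
  sum: 0.2358 + 6.161 → r_corr = 6.396 μm/a
Convert to mass loss: 6.396 μm/a × 7.14 g/cm³ = 45.67 g·m⁻²·a⁻¹

r_corr = 45.7 g·m⁻²·a⁻¹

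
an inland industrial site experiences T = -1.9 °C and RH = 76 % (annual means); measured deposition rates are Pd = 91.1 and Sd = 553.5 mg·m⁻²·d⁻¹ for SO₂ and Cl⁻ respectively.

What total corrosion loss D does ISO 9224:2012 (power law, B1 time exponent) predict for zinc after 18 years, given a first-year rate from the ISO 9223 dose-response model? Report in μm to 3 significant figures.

zinc: temperature factor f = +0.038·(-11.9) = -0.4522
  sulphur-dioxide contribution → 1.971 μm/a
  chloride contribution → 1.001 μm/a
  total first-year rate 2.972 μm/a
ISO 9224: D(t) = r_corr · t^b with b = 0.813 (zinc, B1)
  D(18) = 2.972 × 18^0.813 = 2.972 × 10.48 = 31.16 μm

D(18) = 31.2 μm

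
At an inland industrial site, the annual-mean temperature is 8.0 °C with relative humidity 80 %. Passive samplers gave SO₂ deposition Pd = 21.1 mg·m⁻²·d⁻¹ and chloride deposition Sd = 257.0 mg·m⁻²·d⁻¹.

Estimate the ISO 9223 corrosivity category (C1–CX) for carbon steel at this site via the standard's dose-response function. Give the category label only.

carbon steel: temperature factor f = +0.150·(-2.0) = -0.3000
  sulphur-dioxide contribution → 31.71 μm/a
  chloride contribution → 61.41 μm/a
  total first-year rate 93.12 μm/a
93.1 μm/a falls in (80, 200] for carbon steel → category C5

C5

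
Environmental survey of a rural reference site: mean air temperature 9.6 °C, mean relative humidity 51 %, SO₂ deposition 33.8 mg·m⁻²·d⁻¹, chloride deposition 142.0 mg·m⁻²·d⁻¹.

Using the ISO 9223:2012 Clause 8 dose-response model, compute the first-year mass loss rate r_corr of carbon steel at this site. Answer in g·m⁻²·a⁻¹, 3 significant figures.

carbon steel: T≤10 °C ⇒ hinge +0.150·(9.6−10) = -0.0600
  sulphur-dioxide contribution → 28.84 μm/a
  chloride contribution → 17.41 μm/a
  ⇒ r_corr(carbon steel) = 46.24 μm/a
Convert to mass loss: 46.24 μm/a × 7.85 g/cm³ = 363 g·m⁻²·a⁻¹

r_corr = 363 g·m⁻²·a⁻¹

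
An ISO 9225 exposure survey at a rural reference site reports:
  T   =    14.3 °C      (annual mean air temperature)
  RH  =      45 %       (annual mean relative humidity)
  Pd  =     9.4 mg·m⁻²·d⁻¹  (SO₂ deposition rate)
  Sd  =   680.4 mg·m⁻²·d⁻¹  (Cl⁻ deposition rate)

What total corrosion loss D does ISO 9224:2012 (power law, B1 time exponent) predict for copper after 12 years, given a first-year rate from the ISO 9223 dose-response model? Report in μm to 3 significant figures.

D(12) = 3.69 μm

copper: temperature factor f = -0.080·(4.3) = -0.3440
  sulphur-dioxide contribution → 0.09571 μm/a
  chloride contribution → 0.6073 μm/a
  ⇒ r_corr(copper) = 0.7031 μm/a
ISO 9224: D(t) = r_corr · t^b with b = 0.667 (copper, B1)
  D(12) = 0.7031 × 12^0.667 = 0.7031 × 5.246 = 3.688 μm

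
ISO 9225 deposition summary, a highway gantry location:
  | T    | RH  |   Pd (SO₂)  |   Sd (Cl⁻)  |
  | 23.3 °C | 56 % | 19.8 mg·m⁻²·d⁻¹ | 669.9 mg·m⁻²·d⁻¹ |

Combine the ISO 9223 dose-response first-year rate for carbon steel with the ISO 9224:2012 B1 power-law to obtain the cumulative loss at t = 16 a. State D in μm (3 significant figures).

D(16) = 449 μm

carbon steel: T>10 °C ⇒ hinge -0.054·(23.3−10) = -0.7182
  Pd branch = 1.77·Pd^0.52·e^(0.02·RH+f) = 12.5 μm/a
  Cl⁻ term: 0.102·669.9^0.62·exp(0.033·56+0.04·23.3) = 92.91
  sum: 12.5 + 92.91 → r_corr = 105.4 μm/a
Power-law: D(16) = r_corr · 16^0.523
  D(16) = 105.4 × 16^0.523 = 105.4 × 4.263 = 449.4 μm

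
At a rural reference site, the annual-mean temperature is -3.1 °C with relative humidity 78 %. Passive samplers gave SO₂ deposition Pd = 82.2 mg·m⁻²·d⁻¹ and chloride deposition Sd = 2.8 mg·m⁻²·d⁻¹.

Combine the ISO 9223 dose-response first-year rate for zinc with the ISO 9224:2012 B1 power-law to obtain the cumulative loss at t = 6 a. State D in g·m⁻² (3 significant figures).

zinc: T≤10 °C ⇒ hinge +0.038·(-3.1−10) = -0.4978
  SO₂ term: 0.0129·82.2^0.44·exp(0.046·78-0.4978) = 1.973
  Sd branch = 0.0175·Sd^0.57·e^(0.008·RH+0.085·T) = 0.04513 μm/a
  sum: 1.973 + 0.04513 → r_corr = 2.018 μm/a
Long-term exponent b (ISO 9224 Table 2, B1) = 0.813
  D(6) = 2.018 × 6^0.813 = 2.018 × 4.292 = 8.663 μm
  Mass loss = 8.663 μm × 7.14 g/cm³ = 61.85 g·m⁻²

D(6) = 61.9 g·m⁻²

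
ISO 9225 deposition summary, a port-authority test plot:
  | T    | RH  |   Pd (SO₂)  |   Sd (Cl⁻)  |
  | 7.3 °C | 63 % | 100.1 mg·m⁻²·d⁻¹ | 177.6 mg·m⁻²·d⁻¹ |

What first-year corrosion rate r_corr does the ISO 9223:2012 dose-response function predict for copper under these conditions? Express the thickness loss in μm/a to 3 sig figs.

r_corr = 1.09 μm/a

copper: f(T) = +0.126·(T−10) [T≤10 °C] = -0.3402
  Pd branch = 0.0053·Pd^0.26·e^(0.059·RH+f) = 0.5139 μm/a
  Sd branch = 0.01025·Sd^0.27·e^(0.036·RH+0.049·T) = 0.5733 μm/a
  r_corr = 0.5139 + 0.5733 = 1.087 μm/a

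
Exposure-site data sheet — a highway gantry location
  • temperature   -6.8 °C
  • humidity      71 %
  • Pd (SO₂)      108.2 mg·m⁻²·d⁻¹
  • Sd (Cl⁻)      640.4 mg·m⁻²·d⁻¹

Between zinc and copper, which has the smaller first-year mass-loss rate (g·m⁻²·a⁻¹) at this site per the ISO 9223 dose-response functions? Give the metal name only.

copper

zinc: temperature factor f = +0.038·(-16.8) = -0.6384
  Pd branch = 0.0129·Pd^0.44·e^(0.046·RH+f) = 1.402 μm/a
  Cl⁻ term: 0.0175·640.4^0.57·exp(0.008·71+0.085·-6.8) = 0.6892
  sum: 1.402 + 0.6892 → r_corr = 2.091 μm/a
  mass loss = 2.091 μm/a × 7.14 g/cm³ = 14.93 g·m⁻²·a⁻¹
copper: f(T) = +0.126·(T−10) [T≤10 °C] = -2.1168
  Pd branch = 0.0053·Pd^0.26·e^(0.059·RH+f) = 0.1423 μm/a
  Cl⁻ term: 0.01025·640.4^0.27·exp(0.036·71+0.049·-6.8) = 0.5418
  sum: 0.1423 + 0.5418 → r_corr = 0.684 μm/a
  mass loss = 0.684 μm/a × 8.96 g/cm³ = 6.129 g·m⁻²·a⁻¹
Ordering by g·m⁻²·a⁻¹: zinc (14.9) > copper (6.13)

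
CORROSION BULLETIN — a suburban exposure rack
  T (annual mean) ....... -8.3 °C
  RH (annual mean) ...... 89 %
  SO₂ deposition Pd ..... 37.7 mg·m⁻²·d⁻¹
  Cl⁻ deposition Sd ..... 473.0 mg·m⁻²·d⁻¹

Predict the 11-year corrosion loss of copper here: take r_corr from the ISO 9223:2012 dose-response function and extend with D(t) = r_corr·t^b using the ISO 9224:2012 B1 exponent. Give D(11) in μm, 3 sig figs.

D(11) = 5.67 μm

copper: f(T) = +0.126·(T−10) [T≤10 °C] = -2.3058
  SO₂ term: 0.0053·37.7^0.26·exp(0.059·89-2.3058) = 0.2589
  Sd branch = 0.01025·Sd^0.27·e^(0.036·RH+0.049·T) = 0.8867 μm/a
  r_corr = 0.2589 + 0.8867 = 1.146 μm/a
ISO 9224: D(t) = r_corr · t^b with b = 0.667 (copper, B1)
  D(11) = 1.146 × 11^0.667 = 1.146 × 4.95 = 5.671 μm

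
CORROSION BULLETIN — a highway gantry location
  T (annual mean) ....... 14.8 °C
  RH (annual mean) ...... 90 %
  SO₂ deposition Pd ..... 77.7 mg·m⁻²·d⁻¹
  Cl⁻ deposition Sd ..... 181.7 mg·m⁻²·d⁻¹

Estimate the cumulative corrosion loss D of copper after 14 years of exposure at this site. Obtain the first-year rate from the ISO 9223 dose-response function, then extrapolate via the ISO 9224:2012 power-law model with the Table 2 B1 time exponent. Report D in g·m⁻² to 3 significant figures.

D(14) = 233 g·m⁻²

copper: f(T) = -0.080·(T−10) [T>10 °C] = -0.3840
  sulphur-dioxide contribution → 2.265 μm/a
  chloride contribution → 2.202 μm/a
  ⇒ r_corr(copper) = 4.467 μm/a
ISO 9224: D(t) = r_corr · t^b with b = 0.667 (copper, B1)
  D(14) = 4.467 × 14^0.667 = 4.467 × 5.814 = 25.97 μm
  Mass loss = 25.97 μm × 8.96 g/cm³ = 232.7 g·m⁻²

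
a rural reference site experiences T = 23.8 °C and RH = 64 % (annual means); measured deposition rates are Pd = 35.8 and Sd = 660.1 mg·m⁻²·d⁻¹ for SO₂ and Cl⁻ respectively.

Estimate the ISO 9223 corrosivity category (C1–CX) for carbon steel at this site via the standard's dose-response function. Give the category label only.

C5

carbon steel: temperature factor f = -0.054·(13.8) = -0.7452
  Pd branch = 1.77·Pd^0.52·e^(0.02·RH+f) = 19.42 μm/a
  Sd branch = 0.102·Sd^0.62·e^(0.033·RH+0.04·T) = 122.3 μm/a
  sum: 19.42 + 122.3 → r_corr = 141.7 μm/a
142 μm/a falls in (80, 200] for carbon steel → category C5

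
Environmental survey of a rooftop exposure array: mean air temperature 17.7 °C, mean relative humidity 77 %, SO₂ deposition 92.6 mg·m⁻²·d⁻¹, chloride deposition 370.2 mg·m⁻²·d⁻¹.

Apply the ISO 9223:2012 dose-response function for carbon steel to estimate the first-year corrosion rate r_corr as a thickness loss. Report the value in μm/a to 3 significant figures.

carbon steel: f(T) = -0.054·(T−10) [T>10 °C] = -0.4158
  Pd branch = 1.77·Pd^0.52·e^(0.02·RH+f) = 57.39 μm/a
  Cl⁻ term: 0.102·370.2^0.62·exp(0.033·77+0.04·17.7) = 102.8
  r_corr = 57.39 + 102.8 = 160.2 μm/a

r_corr = 160 μm/a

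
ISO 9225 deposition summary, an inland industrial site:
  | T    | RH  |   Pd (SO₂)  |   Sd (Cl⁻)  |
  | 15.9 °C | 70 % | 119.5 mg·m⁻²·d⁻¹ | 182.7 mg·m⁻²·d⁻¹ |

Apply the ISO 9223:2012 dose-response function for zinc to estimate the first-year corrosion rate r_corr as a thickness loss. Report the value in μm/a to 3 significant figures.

zinc: f(T) = -0.071·(T−10) [T>10 °C] = -0.4189
  Pd branch = 0.0129·Pd^0.44·e^(0.046·RH+f) = 1.742 μm/a
  Sd branch = 0.0175·Sd^0.57·e^(0.008·RH+0.085·T) = 2.303 μm/a
  r_corr = 1.742 + 2.303 = 4.046 μm/a

r_corr = 4.05 μm/a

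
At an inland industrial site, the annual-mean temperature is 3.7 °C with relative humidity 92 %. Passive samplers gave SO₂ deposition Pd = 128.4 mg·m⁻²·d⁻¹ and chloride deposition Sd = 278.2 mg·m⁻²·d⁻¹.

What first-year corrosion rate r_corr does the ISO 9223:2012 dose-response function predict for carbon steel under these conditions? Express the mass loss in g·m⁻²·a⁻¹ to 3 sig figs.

r_corr = 1.06e+03 g·m⁻²·a⁻¹

carbon steel: T≤10 °C ⇒ hinge +0.150·(3.7−10) = -0.9450
  sulphur-dioxide contribution → 54.09 μm/a
  chloride contribution → 80.7 μm/a
  total first-year rate 134.8 μm/a
Convert to mass loss: 134.8 μm/a × 7.85 g/cm³ = 1058 g·m⁻²·a⁻¹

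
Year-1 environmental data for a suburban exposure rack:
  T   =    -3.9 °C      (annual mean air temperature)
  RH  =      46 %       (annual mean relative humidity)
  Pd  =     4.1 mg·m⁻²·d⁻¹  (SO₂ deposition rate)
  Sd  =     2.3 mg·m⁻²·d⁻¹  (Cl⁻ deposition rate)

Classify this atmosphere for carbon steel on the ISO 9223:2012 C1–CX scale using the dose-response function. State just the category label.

carbon steel: temperature factor f = +0.150·(-13.9) = -2.0850
  sulphur-dioxide contribution → 1.15 μm/a
  chloride contribution → 0.6674 μm/a
  total first-year rate 1.817 μm/a
ISO 9223 Table 2 (carbon steel): 1.3 < 1.82 ≤ 25 μm/a ⇒ C2

C2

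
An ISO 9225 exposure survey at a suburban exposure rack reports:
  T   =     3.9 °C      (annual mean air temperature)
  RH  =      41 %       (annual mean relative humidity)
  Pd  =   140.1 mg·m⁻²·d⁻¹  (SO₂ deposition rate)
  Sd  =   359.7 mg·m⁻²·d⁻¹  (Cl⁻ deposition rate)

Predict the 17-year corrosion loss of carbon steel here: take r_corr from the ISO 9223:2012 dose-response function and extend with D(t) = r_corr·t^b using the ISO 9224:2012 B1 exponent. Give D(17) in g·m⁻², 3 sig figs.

D(17) = 1.34e+03 g·m⁻²

carbon steel: f(T) = +0.150·(T−10) [T≤10 °C] = -0.9150
  SO₂ term: 1.77·140.1^0.52·exp(0.02·41-0.9150) = 21.03
  Sd branch = 0.102·Sd^0.62·e^(0.033·RH+0.04·T) = 17.73 μm/a
  sum: 21.03 + 17.73 → r_corr = 38.76 μm/a
Long-term exponent b (ISO 9224 Table 2, B1) = 0.523
  D(17) = 38.76 × 17^0.523 = 38.76 × 4.401 = 170.6 μm
  Mass loss = 170.6 μm × 7.85 g/cm³ = 1339 g·m⁻²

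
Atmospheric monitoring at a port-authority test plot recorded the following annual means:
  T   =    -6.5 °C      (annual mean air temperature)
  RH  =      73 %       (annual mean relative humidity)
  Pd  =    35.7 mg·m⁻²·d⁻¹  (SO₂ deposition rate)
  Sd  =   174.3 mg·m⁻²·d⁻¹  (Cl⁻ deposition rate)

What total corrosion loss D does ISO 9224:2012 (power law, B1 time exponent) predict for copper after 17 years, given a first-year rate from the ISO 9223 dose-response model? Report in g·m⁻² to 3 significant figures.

D(17) = 32.0 g·m⁻²

copper: T≤10 °C ⇒ hinge +0.126·(-6.5−10) = -2.0790
  sulphur-dioxide contribution → 0.1246 μm/a
  chloride contribution → 0.4158 μm/a
  ⇒ r_corr(copper) = 0.5404 μm/a
Power-law: D(17) = r_corr · 17^0.667
  D(17) = 0.5404 × 17^0.667 = 0.5404 × 6.618 = 3.576 μm
  Mass loss = 3.576 μm × 8.96 g/cm³ = 32.04 g·m⁻²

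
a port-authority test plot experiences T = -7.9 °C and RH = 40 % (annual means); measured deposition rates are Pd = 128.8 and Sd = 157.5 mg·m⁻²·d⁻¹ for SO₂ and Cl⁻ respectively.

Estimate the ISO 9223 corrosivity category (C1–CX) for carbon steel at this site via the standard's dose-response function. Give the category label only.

C2

carbon steel: f(T) = +0.150·(T−10) [T≤10 °C] = -2.6850
  SO₂ term: 1.77·128.8^0.52·exp(0.02·40-2.6850) = 3.361
  Cl⁻ term: 0.102·157.5^0.62·exp(0.033·40+0.04·-7.9) = 6.411
  sum: 3.361 + 6.411 → r_corr = 9.772 μm/a
Category bounds: 1.3…25 μm/a bracket r_corr ⇒ C2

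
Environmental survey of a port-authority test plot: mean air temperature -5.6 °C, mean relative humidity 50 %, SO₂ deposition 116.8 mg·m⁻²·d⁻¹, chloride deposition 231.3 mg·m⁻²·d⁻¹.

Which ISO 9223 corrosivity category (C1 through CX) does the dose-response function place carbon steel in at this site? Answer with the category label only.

carbon steel: T≤10 °C ⇒ hinge +0.150·(-5.6−10) = -2.3400
  sulphur-dioxide contribution → 5.509 μm/a
  chloride contribution → 12.41 μm/a
  ⇒ r_corr(carbon steel) = 17.92 μm/a
17.9 μm/a falls in (1.3, 25] for carbon steel → category C2

C2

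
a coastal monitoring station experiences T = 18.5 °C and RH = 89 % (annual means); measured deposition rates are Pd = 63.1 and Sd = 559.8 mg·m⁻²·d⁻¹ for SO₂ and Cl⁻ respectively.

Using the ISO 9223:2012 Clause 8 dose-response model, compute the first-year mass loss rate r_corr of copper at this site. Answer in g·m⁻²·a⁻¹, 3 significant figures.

r_corr = 44.4 g·m⁻²·a⁻¹

copper: T>10 °C ⇒ hinge -0.080·(18.5−10) = -0.6800
  SO₂ term: 0.0053·63.1^0.26·exp(0.059·89-0.6800) = 1.505
  Sd branch = 0.01025·Sd^0.27·e^(0.036·RH+0.049·T) = 3.45 μm/a
  sum: 1.505 + 3.45 → r_corr = 4.955 μm/a
Convert to mass loss: 4.955 μm/a × 8.96 g/cm³ = 44.4 g·m⁻²·a⁻¹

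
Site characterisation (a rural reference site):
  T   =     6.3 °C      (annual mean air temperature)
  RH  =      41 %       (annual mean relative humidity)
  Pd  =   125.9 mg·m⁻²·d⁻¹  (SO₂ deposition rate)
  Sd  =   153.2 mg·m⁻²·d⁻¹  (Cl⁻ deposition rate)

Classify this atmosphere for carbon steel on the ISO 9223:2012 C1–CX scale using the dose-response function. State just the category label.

C3

carbon steel: temperature factor f = +0.150·(-3.7) = -0.5550
  sulphur-dioxide contribution → 28.52 μm/a
  chloride contribution → 11.49 μm/a
  total first-year rate 40.01 μm/a
40 μm/a falls in (25, 50] for carbon steel → category C3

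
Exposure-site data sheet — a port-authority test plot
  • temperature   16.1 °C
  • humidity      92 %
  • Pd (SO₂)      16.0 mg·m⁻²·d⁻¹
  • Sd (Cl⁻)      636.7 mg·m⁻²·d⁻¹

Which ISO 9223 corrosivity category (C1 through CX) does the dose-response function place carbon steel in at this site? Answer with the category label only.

carbon steel: temperature factor f = -0.054·(6.1) = -0.3294
  SO₂ term: 1.77·16.0^0.52·exp(0.02·92-0.3294) = 33.9
  Sd branch = 0.102·Sd^0.62·e^(0.033·RH+0.04·T) = 221.4 μm/a
  sum: 33.9 + 221.4 → r_corr = 255.3 μm/a
ISO 9223 Table 2 (carbon steel): 200 < 255 ≤ 700 μm/a ⇒ CX

CX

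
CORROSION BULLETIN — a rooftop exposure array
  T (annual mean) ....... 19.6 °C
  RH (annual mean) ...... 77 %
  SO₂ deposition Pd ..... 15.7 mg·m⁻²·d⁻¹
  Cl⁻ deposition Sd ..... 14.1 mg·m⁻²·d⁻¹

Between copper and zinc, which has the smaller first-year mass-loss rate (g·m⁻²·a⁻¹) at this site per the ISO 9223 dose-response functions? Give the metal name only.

zinc

copper: f(T) = -0.080·(T−10) [T>10 °C] = -0.7680
  SO₂ term: 0.0053·15.7^0.26·exp(0.059·77-0.7680) = 0.4728
  Sd branch = 0.01025·Sd^0.27·e^(0.036·RH+0.049·T) = 0.8749 μm/a
  r_corr = 0.4728 + 0.8749 = 1.348 μm/a
  mass loss = 1.348 μm/a × 8.96 g/cm³ = 12.08 g·m⁻²·a⁻¹
zinc: temperature factor f = -0.071·(9.6) = -0.6816
  SO₂ term: 0.0129·15.7^0.44·exp(0.046·77-0.6816) = 0.7569
  Cl⁻ term: 0.0175·14.1^0.57·exp(0.008·77+0.085·19.6) = 0.7747
  r_corr = 0.7569 + 0.7747 = 1.532 μm/a
  mass loss = 1.532 μm/a × 7.14 g/cm³ = 10.94 g·m⁻²·a⁻¹
Ordering by g·m⁻²·a⁻¹: copper (12.1) > zinc (10.9)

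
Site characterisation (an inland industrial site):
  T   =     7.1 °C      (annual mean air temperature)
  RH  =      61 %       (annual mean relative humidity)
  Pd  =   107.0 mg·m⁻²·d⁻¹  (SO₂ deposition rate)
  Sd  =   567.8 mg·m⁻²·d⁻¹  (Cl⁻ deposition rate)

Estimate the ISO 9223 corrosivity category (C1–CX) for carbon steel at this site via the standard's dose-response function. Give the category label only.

carbon steel: T≤10 °C ⇒ hinge +0.150·(7.1−10) = -0.4350
  sulphur-dioxide contribution → 44.07 μm/a
  chloride contribution → 51.73 μm/a
  ⇒ r_corr(carbon steel) = 95.81 μm/a
ISO 9223 Table 2 (carbon steel): 80 < 95.8 ≤ 200 μm/a ⇒ C5

C5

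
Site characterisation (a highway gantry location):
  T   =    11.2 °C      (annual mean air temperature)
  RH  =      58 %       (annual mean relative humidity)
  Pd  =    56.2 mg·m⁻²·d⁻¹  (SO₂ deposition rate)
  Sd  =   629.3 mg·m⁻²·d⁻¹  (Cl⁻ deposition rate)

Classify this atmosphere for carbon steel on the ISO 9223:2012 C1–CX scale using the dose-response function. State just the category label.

C5

carbon steel: f(T) = -0.054·(T−10) [T>10 °C] = -0.0648
  Pd branch = 1.77·Pd^0.52·e^(0.02·RH+f) = 43 μm/a
  Sd branch = 0.102·Sd^0.62·e^(0.033·RH+0.04·T) = 58.84 μm/a
  sum: 43 + 58.84 → r_corr = 101.8 μm/a
ISO 9223 Table 2 (carbon steel): 80 < 102 ≤ 200 μm/a ⇒ C5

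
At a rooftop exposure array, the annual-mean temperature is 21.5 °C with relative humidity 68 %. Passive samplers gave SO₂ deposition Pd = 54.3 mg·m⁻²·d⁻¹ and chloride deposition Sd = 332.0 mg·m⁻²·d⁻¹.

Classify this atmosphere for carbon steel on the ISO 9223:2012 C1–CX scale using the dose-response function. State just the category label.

C5

carbon steel: temperature factor f = -0.054·(11.5) = -0.6210
  Pd branch = 1.77·Pd^0.52·e^(0.02·RH+f) = 29.58 μm/a
  Cl⁻ term: 0.102·332.0^0.62·exp(0.033·68+0.04·21.5) = 83.13
  r_corr = 29.58 + 83.13 = 112.7 μm/a
ISO 9223 Table 2 (carbon steel): 80 < 113 ≤ 200 μm/a ⇒ C5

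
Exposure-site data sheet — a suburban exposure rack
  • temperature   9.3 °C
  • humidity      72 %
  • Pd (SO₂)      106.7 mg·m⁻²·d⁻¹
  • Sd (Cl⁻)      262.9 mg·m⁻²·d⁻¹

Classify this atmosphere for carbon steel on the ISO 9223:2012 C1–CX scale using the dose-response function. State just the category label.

carbon steel: f(T) = +0.150·(T−10) [T≤10 °C] = -0.1050
  SO₂ term: 1.77·106.7^0.52·exp(0.02·72-0.1050) = 76.28
  Cl⁻ term: 0.102·262.9^0.62·exp(0.033·72+0.04·9.3) = 50.39
  r_corr = 76.28 + 50.39 = 126.7 μm/a
ISO 9223 Table 2 (carbon steel): 80 < 127 ≤ 200 μm/a ⇒ C5

C5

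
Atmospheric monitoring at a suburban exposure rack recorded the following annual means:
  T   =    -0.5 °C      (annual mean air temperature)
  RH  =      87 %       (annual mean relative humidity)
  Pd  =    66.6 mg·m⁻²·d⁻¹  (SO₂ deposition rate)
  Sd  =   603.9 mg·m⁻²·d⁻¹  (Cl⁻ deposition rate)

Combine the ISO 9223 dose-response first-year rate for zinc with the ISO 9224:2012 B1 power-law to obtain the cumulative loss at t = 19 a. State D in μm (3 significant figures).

D(19) = 47.1 μm

zinc: f(T) = +0.038·(T−10) [T≤10 °C] = -0.3990
  Pd branch = 0.0129·Pd^0.44·e^(0.046·RH+f) = 3.004 μm/a
  Sd branch = 0.0175·Sd^0.57·e^(0.008·RH+0.085·T) = 1.294 μm/a
  sum: 3.004 + 1.294 → r_corr = 4.298 μm/a
ISO 9224: D(t) = r_corr · t^b with b = 0.813 (zinc, B1)
  D(19) = 4.298 × 19^0.813 = 4.298 × 10.96 = 47.09 μm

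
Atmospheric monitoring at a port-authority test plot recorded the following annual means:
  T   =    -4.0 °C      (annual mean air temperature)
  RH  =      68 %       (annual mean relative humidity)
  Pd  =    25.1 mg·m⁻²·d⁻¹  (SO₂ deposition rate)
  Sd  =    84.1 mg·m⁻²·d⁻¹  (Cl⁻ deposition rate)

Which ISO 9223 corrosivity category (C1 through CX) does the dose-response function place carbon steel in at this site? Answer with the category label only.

C2

carbon steel: T≤10 °C ⇒ hinge +0.150·(-4.0−10) = -2.1000
  Pd branch = 1.77·Pd^0.52·e^(0.02·RH+f) = 4.513 μm/a
  Cl⁻ term: 0.102·84.1^0.62·exp(0.033·68+0.04·-4.0) = 12.8
  r_corr = 4.513 + 12.8 = 17.31 μm/a
17.3 μm/a falls in (1.3, 25] for carbon steel → category C2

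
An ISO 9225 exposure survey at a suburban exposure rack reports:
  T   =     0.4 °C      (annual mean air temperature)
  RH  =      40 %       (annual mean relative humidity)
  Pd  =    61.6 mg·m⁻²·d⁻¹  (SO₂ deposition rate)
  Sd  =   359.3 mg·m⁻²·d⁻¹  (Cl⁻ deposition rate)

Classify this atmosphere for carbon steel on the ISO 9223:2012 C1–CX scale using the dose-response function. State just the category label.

carbon steel: f(T) = +0.150·(T−10) [T≤10 °C] = -1.4400
  sulphur-dioxide contribution → 7.954 μm/a
  chloride contribution → 14.9 μm/a
  ⇒ r_corr(carbon steel) = 22.85 μm/a
Category bounds: 1.3…25 μm/a bracket r_corr ⇒ C2

C2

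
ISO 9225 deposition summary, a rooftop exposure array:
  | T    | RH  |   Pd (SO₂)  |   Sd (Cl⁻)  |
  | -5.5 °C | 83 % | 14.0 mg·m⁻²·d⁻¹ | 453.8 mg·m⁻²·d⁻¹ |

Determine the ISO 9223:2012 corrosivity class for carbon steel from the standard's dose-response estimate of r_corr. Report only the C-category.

carbon steel: f(T) = +0.150·(T−10) [T≤10 °C] = -2.3250
  SO₂ term: 1.77·14.0^0.52·exp(0.02·83-2.3250) = 3.59
  Cl⁻ term: 0.102·453.8^0.62·exp(0.033·83+0.04·-5.5) = 56.21
  r_corr = 3.59 + 56.21 = 59.8 μm/a
ISO 9223 Table 2 (carbon steel): 50 < 59.8 ≤ 80 μm/a ⇒ C4

C4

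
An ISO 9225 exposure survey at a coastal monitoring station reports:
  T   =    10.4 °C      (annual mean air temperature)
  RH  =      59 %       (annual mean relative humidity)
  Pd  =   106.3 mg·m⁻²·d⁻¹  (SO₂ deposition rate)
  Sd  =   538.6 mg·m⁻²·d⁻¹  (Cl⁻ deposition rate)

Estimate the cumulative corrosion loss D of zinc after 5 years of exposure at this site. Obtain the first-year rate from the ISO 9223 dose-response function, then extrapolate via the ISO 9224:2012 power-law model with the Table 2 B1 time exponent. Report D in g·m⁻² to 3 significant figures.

D(5) = 104 g·m⁻²

zinc: f(T) = -0.071·(T−10) [T>10 °C] = -0.0284
  sulphur-dioxide contribution → 1.474 μm/a
  chloride contribution → 2.448 μm/a
  total first-year rate 3.922 μm/a
Power-law: D(5) = r_corr · 5^0.813
  D(5) = 3.922 × 5^0.813 = 3.922 × 3.701 = 14.51 μm
  Mass loss = 14.51 μm × 7.14 g/cm³ = 103.6 g·m⁻²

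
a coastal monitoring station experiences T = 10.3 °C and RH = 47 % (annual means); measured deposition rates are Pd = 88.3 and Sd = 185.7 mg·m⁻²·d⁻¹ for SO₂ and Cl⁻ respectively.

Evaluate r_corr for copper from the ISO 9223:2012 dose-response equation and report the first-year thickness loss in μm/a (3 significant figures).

r_corr = 0.643 μm/a

copper: temperature factor f = -0.080·(0.3) = -0.0240
  SO₂ term: 0.0053·88.3^0.26·exp(0.059·47-0.0240) = 0.2655
  Cl⁻ term: 0.01025·185.7^0.27·exp(0.036·47+0.049·10.3) = 0.3778
  sum: 0.2655 + 0.3778 → r_corr = 0.6434 μm/a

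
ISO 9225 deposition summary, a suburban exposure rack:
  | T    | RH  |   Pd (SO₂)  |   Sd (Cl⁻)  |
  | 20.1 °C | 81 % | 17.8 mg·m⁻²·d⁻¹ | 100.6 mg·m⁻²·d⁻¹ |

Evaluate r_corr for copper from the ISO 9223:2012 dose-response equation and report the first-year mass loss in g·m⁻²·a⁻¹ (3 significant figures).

r_corr = 21.1 g·m⁻²·a⁻¹

copper: f(T) = -0.080·(T−10) [T>10 °C] = -0.8080
  sulphur-dioxide contribution → 0.5942 μm/a
  chloride contribution → 1.76 μm/a
  ⇒ r_corr(copper) = 2.354 μm/a
Convert to mass loss: 2.354 μm/a × 8.96 g/cm³ = 21.1 g·m⁻²·a⁻¹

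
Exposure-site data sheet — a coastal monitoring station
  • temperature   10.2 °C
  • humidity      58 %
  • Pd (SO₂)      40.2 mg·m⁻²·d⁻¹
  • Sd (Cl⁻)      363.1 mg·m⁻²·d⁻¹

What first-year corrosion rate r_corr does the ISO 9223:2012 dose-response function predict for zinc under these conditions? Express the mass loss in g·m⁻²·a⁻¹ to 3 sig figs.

zinc: T>10 °C ⇒ hinge -0.071·(10.2−10) = -0.0142
  SO₂ term: 0.0129·40.2^0.44·exp(0.046·58-0.0142) = 0.9311
  Sd branch = 0.0175·Sd^0.57·e^(0.008·RH+0.085·T) = 1.907 μm/a
  r_corr = 0.9311 + 1.907 = 2.838 μm/a
Convert to mass loss: 2.838 μm/a × 7.14 g/cm³ = 20.26 g·m⁻²·a⁻¹

r_corr = 20.3 g·m⁻²·a⁻¹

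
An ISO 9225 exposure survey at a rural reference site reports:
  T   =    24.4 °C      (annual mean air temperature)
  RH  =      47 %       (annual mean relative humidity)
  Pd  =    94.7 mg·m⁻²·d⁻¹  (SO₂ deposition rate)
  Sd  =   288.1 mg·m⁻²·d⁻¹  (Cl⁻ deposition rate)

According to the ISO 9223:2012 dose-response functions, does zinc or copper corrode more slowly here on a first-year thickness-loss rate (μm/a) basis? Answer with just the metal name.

zinc: T>10 °C ⇒ hinge -0.071·(24.4−10) = -1.0224
  sulphur-dioxide contribution → 0.2986 μm/a
  chloride contribution → 5.117 μm/a
  total first-year rate 5.415 μm/a
copper: temperature factor f = -0.080·(14.4) = -1.1520
  sulphur-dioxide contribution → 0.08752 μm/a
  chloride contribution → 0.8489 μm/a
  total first-year rate 0.9364 μm/a
Ordering by μm/a: zinc (5.42) > copper (0.936)

copper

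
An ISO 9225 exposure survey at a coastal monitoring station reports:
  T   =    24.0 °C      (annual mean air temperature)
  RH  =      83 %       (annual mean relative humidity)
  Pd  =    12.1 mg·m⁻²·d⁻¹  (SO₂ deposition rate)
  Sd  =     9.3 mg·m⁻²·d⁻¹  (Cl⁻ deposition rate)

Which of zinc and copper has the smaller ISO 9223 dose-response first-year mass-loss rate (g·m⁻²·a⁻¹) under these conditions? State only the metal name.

zinc

zinc: T>10 °C ⇒ hinge -0.071·(24.0−10) = -0.9940
  sulphur-dioxide contribution → 0.6508 μm/a
  chloride contribution → 0.932 μm/a
  ⇒ r_corr(zinc) = 1.583 μm/a
  mass loss = 1.583 μm/a × 7.14 g/cm³ = 11.3 g·m⁻²·a⁻¹
copper: f(T) = -0.080·(T−10) [T>10 °C] = -1.1200
  sulphur-dioxide contribution → 0.4427 μm/a
  chloride contribution → 1.204 μm/a
  ⇒ r_corr(copper) = 1.647 μm/a
  mass loss = 1.647 μm/a × 8.96 g/cm³ = 14.75 g·m⁻²·a⁻¹
Ordering by g·m⁻²·a⁻¹: copper (14.8) > zinc (11.3)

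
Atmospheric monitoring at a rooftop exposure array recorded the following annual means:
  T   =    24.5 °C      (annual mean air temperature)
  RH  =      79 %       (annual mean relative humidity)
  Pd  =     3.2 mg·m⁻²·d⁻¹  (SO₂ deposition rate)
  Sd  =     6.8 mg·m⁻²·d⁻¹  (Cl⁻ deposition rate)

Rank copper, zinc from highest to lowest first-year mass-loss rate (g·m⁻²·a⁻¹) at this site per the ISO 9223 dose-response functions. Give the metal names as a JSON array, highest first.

["copper", "zinc"]

copper: temperature factor f = -0.080·(14.5) = -1.1600
  sulphur-dioxide contribution → 0.2377 μm/a
  chloride contribution → 0.9818 μm/a
  ⇒ r_corr(copper) = 1.219 μm/a
  mass loss = 1.219 μm/a × 8.96 g/cm³ = 10.93 g·m⁻²·a⁻¹
zinc: f(T) = -0.071·(T−10) [T>10 °C] = -1.0295
  sulphur-dioxide contribution → 0.2911 μm/a
  chloride contribution → 0.7879 μm/a
  total first-year rate 1.079 μm/a
  mass loss = 1.079 μm/a × 7.14 g/cm³ = 7.704 g·m⁻²·a⁻¹
Ordering by g·m⁻²·a⁻¹: copper (10.9) > zinc (7.7)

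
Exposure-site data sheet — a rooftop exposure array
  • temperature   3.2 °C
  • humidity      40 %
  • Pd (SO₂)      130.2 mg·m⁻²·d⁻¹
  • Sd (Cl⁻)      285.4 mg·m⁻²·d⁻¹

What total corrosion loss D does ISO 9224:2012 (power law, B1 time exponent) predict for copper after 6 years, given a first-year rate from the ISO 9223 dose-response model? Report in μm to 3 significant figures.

D(6) = 1.05 μm

copper: f(T) = +0.126·(T−10) [T≤10 °C] = -0.8568
  sulphur-dioxide contribution → 0.08451 μm/a
  chloride contribution → 0.2329 μm/a
  ⇒ r_corr(copper) = 0.3174 μm/a
Power-law: D(6) = r_corr · 6^0.667
  D(6) = 0.3174 × 6^0.667 = 0.3174 × 3.304 = 1.049 μm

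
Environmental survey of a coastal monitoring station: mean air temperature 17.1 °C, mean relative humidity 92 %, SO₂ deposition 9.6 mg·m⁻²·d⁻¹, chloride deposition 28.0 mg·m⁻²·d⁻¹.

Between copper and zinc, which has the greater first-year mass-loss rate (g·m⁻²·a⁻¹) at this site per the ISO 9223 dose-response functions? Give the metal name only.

copper: T>10 °C ⇒ hinge -0.080·(17.1−10) = -0.5680
  SO₂ term: 0.0053·9.6^0.26·exp(0.059·92-0.5680) = 1.231
  Cl⁻ term: 0.01025·28.0^0.27·exp(0.036·92+0.049·17.1) = 1.599
  sum: 1.231 + 1.599 → r_corr = 2.83 μm/a
  mass loss = 2.83 μm/a × 8.96 g/cm³ = 25.36 g·m⁻²·a⁻¹
zinc: temperature factor f = -0.071·(7.1) = -0.5041
  Pd branch = 0.0129·Pd^0.44·e^(0.046·RH+f) = 1.451 μm/a
  Sd branch = 0.0175·Sd^0.57·e^(0.008·RH+0.085·T) = 1.044 μm/a
  sum: 1.451 + 1.044 → r_corr = 2.496 μm/a
  mass loss = 2.496 μm/a × 7.14 g/cm³ = 17.82 g·m⁻²·a⁻¹
Ordering by g·m⁻²·a⁻¹: copper (25.4) > zinc (17.8)

copper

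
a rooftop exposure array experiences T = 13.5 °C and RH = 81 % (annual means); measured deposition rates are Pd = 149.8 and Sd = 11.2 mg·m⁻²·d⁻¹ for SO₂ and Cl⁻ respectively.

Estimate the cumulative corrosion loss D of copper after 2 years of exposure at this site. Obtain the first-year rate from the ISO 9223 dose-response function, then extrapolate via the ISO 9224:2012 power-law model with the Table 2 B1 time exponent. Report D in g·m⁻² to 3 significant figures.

copper: f(T) = -0.080·(T−10) [T>10 °C] = -0.2800
  sulphur-dioxide contribution → 1.753 μm/a
  chloride contribution → 0.7042 μm/a
  ⇒ r_corr(copper) = 2.457 μm/a
Power-law: D(2) = r_corr · 2^0.667
  D(2) = 2.457 × 2^0.667 = 2.457 × 1.588 = 3.902 μm
  Mass loss = 3.902 μm × 8.96 g/cm³ = 34.96 g·m⁻²

D(2) = 35.0 g·m⁻²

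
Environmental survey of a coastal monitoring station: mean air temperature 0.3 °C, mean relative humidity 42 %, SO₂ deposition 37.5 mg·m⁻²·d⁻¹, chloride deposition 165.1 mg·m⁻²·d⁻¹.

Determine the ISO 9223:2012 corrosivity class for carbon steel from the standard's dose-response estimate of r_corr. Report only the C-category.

C2

carbon steel: T≤10 °C ⇒ hinge +0.150·(0.3−10) = -1.4550
  SO₂ term: 1.77·37.5^0.52·exp(0.02·42-1.4550) = 6.301
  Sd branch = 0.102·Sd^0.62·e^(0.033·RH+0.04·T) = 9.789 μm/a
  sum: 6.301 + 9.789 → r_corr = 16.09 μm/a
Category bounds: 1.3…25 μm/a bracket r_corr ⇒ C2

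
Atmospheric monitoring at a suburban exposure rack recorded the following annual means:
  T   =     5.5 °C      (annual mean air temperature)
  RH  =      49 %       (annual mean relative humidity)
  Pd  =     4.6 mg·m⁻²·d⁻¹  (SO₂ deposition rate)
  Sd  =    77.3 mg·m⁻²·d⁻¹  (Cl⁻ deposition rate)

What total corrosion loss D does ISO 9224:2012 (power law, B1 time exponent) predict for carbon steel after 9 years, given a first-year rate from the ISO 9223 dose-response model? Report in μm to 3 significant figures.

D(9) = 46.7 μm

carbon steel: temperature factor f = +0.150·(-4.5) = -0.6750
  Pd branch = 1.77·Pd^0.52·e^(0.02·RH+f) = 5.31 μm/a
  Cl⁻ term: 0.102·77.3^0.62·exp(0.033·49+0.04·5.5) = 9.486
  sum: 5.31 + 9.486 → r_corr = 14.8 μm/a
ISO 9224: D(t) = r_corr · t^b with b = 0.523 (carbon steel, B1)
  D(9) = 14.8 × 9^0.523 = 14.8 × 3.156 = 46.69 μm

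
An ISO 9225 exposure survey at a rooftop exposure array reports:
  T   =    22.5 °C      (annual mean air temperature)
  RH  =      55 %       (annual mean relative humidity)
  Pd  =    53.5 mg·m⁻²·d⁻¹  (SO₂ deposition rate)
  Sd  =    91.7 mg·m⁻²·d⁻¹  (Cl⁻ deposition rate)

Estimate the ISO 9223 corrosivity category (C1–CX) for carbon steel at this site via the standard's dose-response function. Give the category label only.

carbon steel: f(T) = -0.054·(T−10) [T>10 °C] = -0.6750
  SO₂ term: 1.77·53.5^0.52·exp(0.02·55-0.6750) = 21.44
  Cl⁻ term: 0.102·91.7^0.62·exp(0.033·55+0.04·22.5) = 25.37
  r_corr = 21.44 + 25.37 = 46.82 μm/a
Category bounds: 25…50 μm/a bracket r_corr ⇒ C3

C3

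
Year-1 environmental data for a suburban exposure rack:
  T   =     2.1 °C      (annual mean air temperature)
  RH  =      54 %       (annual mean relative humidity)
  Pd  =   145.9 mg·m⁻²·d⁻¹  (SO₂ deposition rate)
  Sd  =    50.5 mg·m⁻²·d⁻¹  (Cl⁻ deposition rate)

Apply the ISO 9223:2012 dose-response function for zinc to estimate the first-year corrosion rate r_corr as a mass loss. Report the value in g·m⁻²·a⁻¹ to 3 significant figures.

zinc: f(T) = +0.038·(T−10) [T≤10 °C] = -0.3002
  SO₂ term: 0.0129·145.9^0.44·exp(0.046·54-0.3002) = 1.026
  Cl⁻ term: 0.0175·50.5^0.57·exp(0.008·54+0.085·2.1) = 0.3013
  sum: 1.026 + 0.3013 → r_corr = 1.327 μm/a
Convert to mass loss: 1.327 μm/a × 7.14 g/cm³ = 9.478 g·m⁻²·a⁻¹

r_corr = 9.48 g·m⁻²·a⁻¹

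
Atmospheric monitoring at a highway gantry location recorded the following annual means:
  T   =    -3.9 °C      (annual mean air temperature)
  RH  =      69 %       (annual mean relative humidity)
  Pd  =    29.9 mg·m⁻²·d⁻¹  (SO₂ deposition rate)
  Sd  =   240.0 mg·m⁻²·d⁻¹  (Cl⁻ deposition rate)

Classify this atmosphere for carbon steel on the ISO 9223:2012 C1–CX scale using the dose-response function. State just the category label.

carbon steel: temperature factor f = +0.150·(-13.9) = -2.0850
  sulphur-dioxide contribution → 5.119 μm/a
  chloride contribution → 25.44 μm/a
  ⇒ r_corr(carbon steel) = 30.56 μm/a
30.6 μm/a falls in (25, 50] for carbon steel → category C3

C3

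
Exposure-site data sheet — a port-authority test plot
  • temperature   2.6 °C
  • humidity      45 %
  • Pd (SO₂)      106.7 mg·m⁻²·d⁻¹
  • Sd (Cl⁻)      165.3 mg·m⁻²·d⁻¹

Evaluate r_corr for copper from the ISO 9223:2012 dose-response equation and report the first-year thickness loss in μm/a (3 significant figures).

r_corr = 0.334 μm/a

copper: f(T) = +0.126·(T−10) [T≤10 °C] = -0.9324
  Pd branch = 0.0053·Pd^0.26·e^(0.059·RH+f) = 0.09993 μm/a
  Cl⁻ term: 0.01025·165.3^0.27·exp(0.036·45+0.049·2.6) = 0.2336
  sum: 0.09993 + 0.2336 → r_corr = 0.3336 μm/a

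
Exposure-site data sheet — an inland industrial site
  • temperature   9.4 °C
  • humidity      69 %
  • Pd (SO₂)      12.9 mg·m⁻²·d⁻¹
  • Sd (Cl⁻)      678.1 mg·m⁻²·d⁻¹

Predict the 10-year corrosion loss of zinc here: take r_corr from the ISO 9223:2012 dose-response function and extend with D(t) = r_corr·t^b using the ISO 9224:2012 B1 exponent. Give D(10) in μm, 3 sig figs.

zinc: T≤10 °C ⇒ hinge +0.038·(9.4−10) = -0.0228
  sulphur-dioxide contribution → 0.9285 μm/a
  chloride contribution → 2.777 μm/a
  ⇒ r_corr(zinc) = 3.706 μm/a
Long-term exponent b (ISO 9224 Table 2, B1) = 0.813
  D(10) = 3.706 × 10^0.813 = 3.706 × 6.501 = 24.09 μm

D(10) = 24.1 μm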